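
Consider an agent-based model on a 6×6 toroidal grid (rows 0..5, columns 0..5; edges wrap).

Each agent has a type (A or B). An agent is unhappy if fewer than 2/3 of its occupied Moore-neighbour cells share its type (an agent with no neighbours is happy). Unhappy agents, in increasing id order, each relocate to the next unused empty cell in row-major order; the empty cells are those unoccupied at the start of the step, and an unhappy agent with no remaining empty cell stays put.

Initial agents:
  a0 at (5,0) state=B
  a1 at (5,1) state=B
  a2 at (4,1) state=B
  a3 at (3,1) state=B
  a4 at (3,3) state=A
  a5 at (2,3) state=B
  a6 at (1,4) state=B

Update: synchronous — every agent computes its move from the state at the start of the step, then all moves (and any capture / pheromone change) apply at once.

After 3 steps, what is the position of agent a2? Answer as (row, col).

t=1: a0@(5,0):B a1@(5,1):B a2@(4,1):B a3@(3,1):B a4@(0,0):A a5@(0,1):B a6@(1,4):B
t=2: a0@(5,0):B a1@(5,1):B a2@(4,1):B a3@(3,1):B a4@(0,2):A a5@(0,1):B a6@(1,4):B
t=3: a0@(5,0):B a1@(5,1):B a2@(4,1):B a3@(3,1):B a4@(0,0):A a5@(0,1):B a6@(1,4):B

(4, 1)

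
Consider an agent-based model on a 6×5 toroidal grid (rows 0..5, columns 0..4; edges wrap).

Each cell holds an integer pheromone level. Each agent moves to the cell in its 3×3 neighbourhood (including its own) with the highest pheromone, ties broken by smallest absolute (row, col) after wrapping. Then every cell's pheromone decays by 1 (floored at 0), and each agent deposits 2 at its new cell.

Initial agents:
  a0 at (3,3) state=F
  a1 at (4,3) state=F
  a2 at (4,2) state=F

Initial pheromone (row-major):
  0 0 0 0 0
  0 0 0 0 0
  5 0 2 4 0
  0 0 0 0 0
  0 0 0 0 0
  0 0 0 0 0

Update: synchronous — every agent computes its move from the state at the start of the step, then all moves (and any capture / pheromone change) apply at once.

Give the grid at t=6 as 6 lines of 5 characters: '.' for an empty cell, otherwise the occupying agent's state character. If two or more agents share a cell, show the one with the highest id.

t=1: a0@(2,3) a1@(3,2) a2@(3,1) | pheromone: 0 0 0 0 0 / 0 0 0 0 0 / 4 0 1 5 0 / 0 2 2 0 0 / 0 0 0 0 0 / 0 0 0 0 0
t=2: a0@(2,3) a1@(2,3) a2@(2,0) | pheromone: 0 0 0 0 0 / 0 0 0 0 0 / 5 0 0 8 0 / 0 1 1 0 0 / 0 0 0 0 0 / 0 0 0 0 0
t=3: a0@(2,3) a1@(2,3) a2@(2,0) | pheromone: 0 0 0 0 0 / 0 0 0 0 0 / 6 0 0 11 0 / 0 0 0 0 0 / 0 0 0 0 0 / 0 0 0 0 0
t=4: a0@(2,3) a1@(2,3) a2@(2,0) | pheromone: 0 0 0 0 0 / 0 0 0 0 0 / 7 0 0 14 0 / 0 0 0 0 0 / 0 0 0 0 0 / 0 0 0 0 0
t=5: a0@(2,3) a1@(2,3) a2@(2,0) | pheromone: 0 0 0 0 0 / 0 0 0 0 0 / 8 0 0 17 0 / 0 0 0 0 0 / 0 0 0 0 0 / 0 0 0 0 0
t=6: a0@(2,3) a1@(2,3) a2@(2,0) | pheromone: 0 0 0 0 0 / 0 0 0 0 0 / 9 0 0 20 0 / 0 0 0 0 0 / 0 0 0 0 0 / 0 0 0 0 0

.....
.....
F..F.
.....
.....
.....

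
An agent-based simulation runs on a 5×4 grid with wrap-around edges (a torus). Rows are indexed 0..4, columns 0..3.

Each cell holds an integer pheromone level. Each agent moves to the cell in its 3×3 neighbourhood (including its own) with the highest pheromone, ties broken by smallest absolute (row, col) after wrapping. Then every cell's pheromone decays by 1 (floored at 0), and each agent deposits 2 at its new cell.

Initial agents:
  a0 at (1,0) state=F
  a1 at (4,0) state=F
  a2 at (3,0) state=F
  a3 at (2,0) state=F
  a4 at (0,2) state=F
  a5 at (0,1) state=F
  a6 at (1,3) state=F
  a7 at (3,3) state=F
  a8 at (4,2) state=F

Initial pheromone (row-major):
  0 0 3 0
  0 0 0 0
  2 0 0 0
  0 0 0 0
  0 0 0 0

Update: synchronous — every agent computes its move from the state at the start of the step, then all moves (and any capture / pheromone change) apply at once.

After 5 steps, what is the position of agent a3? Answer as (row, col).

t=1: a0@(2,0) a1@(0,0) a2@(2,0) a3@(2,0) a4@(0,2) a5@(0,2) a6@(0,2) a7@(2,0) a8@(0,2) | pheromone: 2 0 10 0 / 0 0 0 0 / 9 0 0 0 / 0 0 0 0 / 0 0 0 0
t=2: a0@(2,0) a1@(0,0) a2@(2,0) a3@(2,0) a4@(0,2) a5@(0,2) a6@(0,2) a7@(2,0) a8@(0,2) | pheromone: 3 0 17 0 / 0 0 0 0 / 16 0 0 0 / 0 0 0 0 / 0 0 0 0
t=3: a0@(2,0) a1@(0,0) a2@(2,0) a3@(2,0) a4@(0,2) a5@(0,2) a6@(0,2) a7@(2,0) a8@(0,2) | pheromone: 4 0 24 0 / 0 0 0 0 / 23 0 0 0 / 0 0 0 0 / 0 0 0 0
t=4: a0@(2,0) a1@(0,0) a2@(2,0) a3@(2,0) a4@(0,2) a5@(0,2) a6@(0,2) a7@(2,0) a8@(0,2) | pheromone: 5 0 31 0 / 0 0 0 0 / 30 0 0 0 / 0 0 0 0 / 0 0 0 0
t=5: a0@(2,0) a1@(0,0) a2@(2,0) a3@(2,0) a4@(0,2) a5@(0,2) a6@(0,2) a7@(2,0) a8@(0,2) | pheromone: 6 0 38 0 / 0 0 0 0 / 37 0 0 0 / 0 0 0 0 / 0 0 0 0

(2, 0)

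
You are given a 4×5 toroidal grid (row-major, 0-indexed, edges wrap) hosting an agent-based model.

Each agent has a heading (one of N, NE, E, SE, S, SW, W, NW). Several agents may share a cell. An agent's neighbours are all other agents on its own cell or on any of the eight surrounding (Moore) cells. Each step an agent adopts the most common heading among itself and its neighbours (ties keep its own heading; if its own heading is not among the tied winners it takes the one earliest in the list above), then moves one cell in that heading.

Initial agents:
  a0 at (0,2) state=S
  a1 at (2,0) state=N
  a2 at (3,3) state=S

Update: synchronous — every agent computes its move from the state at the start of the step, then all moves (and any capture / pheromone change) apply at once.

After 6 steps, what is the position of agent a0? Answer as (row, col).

(2, 2)

t=1: a0@(1,2):S a1@(1,0):N a2@(0,3):S
t=2: a0@(2,2):S a1@(0,0):N a2@(1,3):S
t=3: a0@(3,2):S a1@(3,0):N a2@(2,3):S
t=4: a0@(0,2):S a1@(2,0):N a2@(3,3):S
t=5: a0@(1,2):S a1@(1,0):N a2@(0,3):S
t=6: a0@(2,2):S a1@(0,0):N a2@(1,3):S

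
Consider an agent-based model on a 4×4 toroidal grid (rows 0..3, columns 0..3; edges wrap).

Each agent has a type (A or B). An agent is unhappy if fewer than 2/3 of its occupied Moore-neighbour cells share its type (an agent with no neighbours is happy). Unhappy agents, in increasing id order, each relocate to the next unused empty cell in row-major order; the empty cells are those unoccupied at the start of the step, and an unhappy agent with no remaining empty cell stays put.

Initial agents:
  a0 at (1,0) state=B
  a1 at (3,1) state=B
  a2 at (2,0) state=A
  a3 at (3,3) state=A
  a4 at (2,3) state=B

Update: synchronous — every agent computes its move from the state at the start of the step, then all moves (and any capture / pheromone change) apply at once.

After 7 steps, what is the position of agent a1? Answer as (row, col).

(0, 3)

t=1: a0@(0,0):B a1@(0,1):B a2@(0,2):A a3@(0,3):A a4@(1,1):B
t=2: a0@(0,0):B a1@(0,1):B a2@(1,0):A a3@(1,2):A a4@(1,1):B
t=3: a0@(0,0):B a1@(0,2):B a2@(0,3):A a3@(1,3):A a4@(2,0):B
t=4: a0@(0,1):B a1@(1,0):B a2@(1,1):A a3@(1,2):A a4@(2,1):B
t=5: a0@(0,0):B a1@(1,0):B a2@(0,2):A a3@(0,3):A a4@(1,3):B
t=6: a0@(0,0):B a1@(1,0):B a2@(0,1):A a3@(1,1):A a4@(1,2):B
t=7: a0@(0,2):B a1@(0,3):B a2@(1,3):A a3@(2,0):A a4@(2,1):B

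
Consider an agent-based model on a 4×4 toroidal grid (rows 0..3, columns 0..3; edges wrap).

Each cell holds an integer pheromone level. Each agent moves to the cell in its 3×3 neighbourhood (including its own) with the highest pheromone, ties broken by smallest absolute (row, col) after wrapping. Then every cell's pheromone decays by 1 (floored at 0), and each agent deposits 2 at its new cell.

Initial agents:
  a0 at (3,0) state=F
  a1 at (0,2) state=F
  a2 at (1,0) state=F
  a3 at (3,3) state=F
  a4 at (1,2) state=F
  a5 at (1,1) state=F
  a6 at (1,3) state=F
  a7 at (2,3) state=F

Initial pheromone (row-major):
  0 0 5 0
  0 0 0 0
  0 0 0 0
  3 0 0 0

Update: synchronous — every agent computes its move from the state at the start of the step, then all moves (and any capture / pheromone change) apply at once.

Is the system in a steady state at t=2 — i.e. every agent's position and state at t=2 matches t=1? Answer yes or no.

t=1: a0@(3,0) a1@(0,2) a2@(0,0) a3@(0,2) a4@(0,2) a5@(0,2) a6@(0,2) a7@(3,0) | pheromone: 2 0 14 0 / 0 0 0 0 / 0 0 0 0 / 6 0 0 0
t=2: a0@(3,0) a1@(0,2) a2@(3,0) a3@(0,2) a4@(0,2) a5@(0,2) a6@(0,2) a7@(3,0) | pheromone: 1 0 23 0 / 0 0 0 0 / 0 0 0 0 / 11 0 0 0

no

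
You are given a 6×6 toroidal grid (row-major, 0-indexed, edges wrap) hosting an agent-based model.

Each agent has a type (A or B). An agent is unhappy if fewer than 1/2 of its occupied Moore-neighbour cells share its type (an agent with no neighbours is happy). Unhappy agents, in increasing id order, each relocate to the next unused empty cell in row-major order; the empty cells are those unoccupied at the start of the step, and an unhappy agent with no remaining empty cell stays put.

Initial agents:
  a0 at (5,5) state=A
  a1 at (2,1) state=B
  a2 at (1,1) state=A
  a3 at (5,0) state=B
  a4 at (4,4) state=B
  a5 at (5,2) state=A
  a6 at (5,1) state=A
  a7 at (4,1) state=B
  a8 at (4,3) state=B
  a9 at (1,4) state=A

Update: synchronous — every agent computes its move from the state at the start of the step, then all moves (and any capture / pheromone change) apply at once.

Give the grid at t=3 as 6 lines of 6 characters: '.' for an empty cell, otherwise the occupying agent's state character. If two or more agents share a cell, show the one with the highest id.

t=1: a0@(0,0):A a1@(0,1):B a2@(0,2):A a3@(0,3):B a4@(4,4):B a5@(0,4):A a6@(0,5):A a7@(1,0):B a8@(4,3):B a9@(1,4):A
t=2: a0@(1,1):A a1@(1,2):B a2@(1,3):A a3@(1,5):B a4@(4,4):B a5@(0,4):A a6@(0,5):A a7@(2,0):B a8@(4,3):B a9@(1,4):A
t=3: a0@(0,0):A a1@(0,1):B a2@(1,3):A a3@(0,2):B a4@(4,4):B a5@(0,4):A a6@(0,5):A a7@(2,0):B a8@(4,3):B a9@(1,4):A

ABB.AA
...AA.
B.....
......
...BB.
......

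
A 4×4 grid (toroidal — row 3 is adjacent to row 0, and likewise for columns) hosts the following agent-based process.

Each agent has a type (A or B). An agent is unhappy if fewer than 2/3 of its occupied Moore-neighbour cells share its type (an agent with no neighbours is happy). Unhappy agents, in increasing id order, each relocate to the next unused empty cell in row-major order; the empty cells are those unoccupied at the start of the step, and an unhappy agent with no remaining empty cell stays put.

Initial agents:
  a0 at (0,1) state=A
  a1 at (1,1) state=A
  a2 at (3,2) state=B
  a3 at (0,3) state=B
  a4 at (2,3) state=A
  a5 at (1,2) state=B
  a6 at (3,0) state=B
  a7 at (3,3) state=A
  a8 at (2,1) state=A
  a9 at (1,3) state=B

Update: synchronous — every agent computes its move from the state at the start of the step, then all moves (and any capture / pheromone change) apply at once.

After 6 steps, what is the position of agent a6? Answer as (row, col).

(3, 2)

t=1: a0@(0,0):A a1@(1,1):A a2@(0,2):B a3@(0,3):B a4@(1,0):A a5@(2,0):B a6@(2,2):B a7@(3,1):A a8@(2,1):A a9@(1,3):B
t=2: a0@(0,1):A a1@(1,2):A a2@(2,3):B a3@(3,0):B a4@(3,2):A a5@(3,3):B a6@(2,2):B a7@(3,1):A a8@(2,1):A a9@(1,3):B
t=3: a0@(0,1):A a1@(0,0):A a2@(2,3):B a3@(0,2):B a4@(0,3):A a5@(3,3):B a6@(1,0):B a7@(1,1):A a8@(2,0):A a9@(1,3):B
t=4: a0@(1,2):A a1@(2,1):A a2@(2,3):B a3@(2,2):B a4@(3,0):A a5@(3,1):B a6@(3,2):B a7@(1,1):A a8@(2,0):A a9@(1,3):B
t=5: a0@(0,0):A a1@(0,1):A a2@(0,2):B a3@(0,3):B a4@(1,0):A a5@(3,3):B a6@(3,2):B a7@(1,1):A a8@(2,0):A a9@(1,3):B
t=6: a0@(1,2):A a1@(2,1):A a2@(0,2):B a3@(0,3):B a4@(1,0):A a5@(2,2):B a6@(3,2):B a7@(1,1):A a8@(2,3):A a9@(3,0):B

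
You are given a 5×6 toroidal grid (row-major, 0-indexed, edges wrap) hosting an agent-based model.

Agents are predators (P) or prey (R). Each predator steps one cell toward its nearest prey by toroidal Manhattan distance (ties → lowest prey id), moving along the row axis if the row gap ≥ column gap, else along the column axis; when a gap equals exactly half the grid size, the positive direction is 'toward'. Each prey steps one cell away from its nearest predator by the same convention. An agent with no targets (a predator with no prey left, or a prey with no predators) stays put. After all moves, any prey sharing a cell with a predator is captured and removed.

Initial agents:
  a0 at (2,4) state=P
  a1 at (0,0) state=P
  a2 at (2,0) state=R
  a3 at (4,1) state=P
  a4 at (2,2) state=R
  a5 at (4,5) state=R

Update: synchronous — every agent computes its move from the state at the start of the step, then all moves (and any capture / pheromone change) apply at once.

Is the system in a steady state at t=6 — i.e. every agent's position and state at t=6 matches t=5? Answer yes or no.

no

t=1: a0@(2,5):P a1@(1,0):P a2@(2,1):R a3@(4,0):P a4@(2,1):R a5@(3,5):R
t=2: a0@(3,5):P a1@(2,0):P a2@(2,2):R a3@(3,0):P a4@(2,2):R a5@(4,5):R
t=3: a0@(4,5):P a1@(2,1):P a2@(2,3):R a3@(4,0):P a4@(2,3):R a5@(0,5):R
t=4: a0@(0,5):P a1@(2,2):P a2@(2,4):R a3@(0,0):P a4@(2,4):R a5@(1,5):R
t=5: a0@(1,5):P a1@(2,3):P a2@(2,5):R a3@(1,0):P a4@(2,5):R a5@(2,5):R
t=6: a0@(2,5):P a1@(2,4):P a2@(3,5):R a3@(2,0):P a4@(3,5):R a5@(3,5):R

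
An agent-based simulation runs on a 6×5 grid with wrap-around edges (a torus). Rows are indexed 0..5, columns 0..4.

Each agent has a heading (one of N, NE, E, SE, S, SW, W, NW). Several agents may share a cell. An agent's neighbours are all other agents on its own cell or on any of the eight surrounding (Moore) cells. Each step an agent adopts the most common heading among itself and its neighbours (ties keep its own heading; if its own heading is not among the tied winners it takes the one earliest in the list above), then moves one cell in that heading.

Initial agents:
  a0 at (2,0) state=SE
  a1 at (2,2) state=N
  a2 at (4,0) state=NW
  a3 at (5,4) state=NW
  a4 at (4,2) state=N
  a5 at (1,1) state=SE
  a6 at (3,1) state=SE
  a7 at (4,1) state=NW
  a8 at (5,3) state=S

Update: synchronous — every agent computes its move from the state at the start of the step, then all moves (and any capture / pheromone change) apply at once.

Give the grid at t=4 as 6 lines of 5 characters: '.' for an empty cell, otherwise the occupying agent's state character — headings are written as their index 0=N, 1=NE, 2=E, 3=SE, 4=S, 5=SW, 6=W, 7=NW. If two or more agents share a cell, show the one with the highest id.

t=1: a0@(3,1):SE a1@(3,3):SE a2@(3,4):NW a3@(4,3):NW a4@(3,2):N a5@(2,2):SE a6@(4,2):SE a7@(3,0):NW a8@(0,3):S
t=2: a0@(4,2):SE a1@(4,4):SE a2@(2,3):NW a3@(3,2):NW a4@(4,3):SE a5@(3,3):SE a6@(5,3):SE a7@(2,4):NW a8@(1,3):S
t=3: a0@(5,3):SE a1@(5,0):SE a2@(1,2):NW a3@(4,3):SE a4@(5,4):SE a5@(4,4):SE a6@(0,4):SE a7@(1,3):NW a8@(0,2):NW
t=4: a0@(0,4):SE a1@(0,1):SE a2@(0,1):NW a3@(5,4):SE a4@(0,0):SE a5@(5,0):SE a6@(1,0):SE a7@(0,2):NW a8@(5,1):NW

377.3
3....
.....
.....
.....
37..3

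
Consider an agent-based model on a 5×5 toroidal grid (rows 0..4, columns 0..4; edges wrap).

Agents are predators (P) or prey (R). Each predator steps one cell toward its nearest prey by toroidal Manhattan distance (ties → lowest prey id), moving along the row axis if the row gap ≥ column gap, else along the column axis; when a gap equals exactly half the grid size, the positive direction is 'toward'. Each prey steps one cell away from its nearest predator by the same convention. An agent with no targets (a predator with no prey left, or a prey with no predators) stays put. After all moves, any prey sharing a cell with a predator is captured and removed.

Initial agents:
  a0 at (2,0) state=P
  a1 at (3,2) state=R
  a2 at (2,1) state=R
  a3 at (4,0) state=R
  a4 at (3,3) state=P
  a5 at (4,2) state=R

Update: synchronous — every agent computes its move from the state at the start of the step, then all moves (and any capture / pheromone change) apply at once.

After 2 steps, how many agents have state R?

t=1: a0@(2,1):P a1@(3,1):R a2@(2,2):R a3@(0,0):R a4@(3,2):P a5@(0,2):R
t=2: a0@(3,1):P a1@(4,1):R a2@(2,3):R a3@(4,0):R a4@(3,1):P a5@(1,2):R

4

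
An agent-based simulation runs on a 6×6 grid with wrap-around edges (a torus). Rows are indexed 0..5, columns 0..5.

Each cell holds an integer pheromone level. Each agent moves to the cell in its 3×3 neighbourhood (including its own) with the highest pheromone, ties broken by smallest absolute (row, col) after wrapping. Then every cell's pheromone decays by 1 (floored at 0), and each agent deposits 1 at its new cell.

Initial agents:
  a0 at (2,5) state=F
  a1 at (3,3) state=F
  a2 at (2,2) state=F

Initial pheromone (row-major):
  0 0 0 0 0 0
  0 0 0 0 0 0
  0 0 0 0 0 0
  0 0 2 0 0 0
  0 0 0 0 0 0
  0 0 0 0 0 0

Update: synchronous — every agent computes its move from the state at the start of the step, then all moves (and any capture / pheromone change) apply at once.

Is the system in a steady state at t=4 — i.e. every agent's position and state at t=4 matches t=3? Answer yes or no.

yes

t=1: a0@(1,0) a1@(3,2) a2@(3,2) | pheromone: 0 0 0 0 0 0 / 1 0 0 0 0 0 / 0 0 0 0 0 0 / 0 0 3 0 0 0 / 0 0 0 0 0 0 / 0 0 0 0 0 0
t=2: a0@(1,0) a1@(3,2) a2@(3,2) | pheromone: 0 0 0 0 0 0 / 1 0 0 0 0 0 / 0 0 0 0 0 0 / 0 0 4 0 0 0 / 0 0 0 0 0 0 / 0 0 0 0 0 0
t=3: a0@(1,0) a1@(3,2) a2@(3,2) | pheromone: 0 0 0 0 0 0 / 1 0 0 0 0 0 / 0 0 0 0 0 0 / 0 0 5 0 0 0 / 0 0 0 0 0 0 / 0 0 0 0 0 0
t=4: a0@(1,0) a1@(3,2) a2@(3,2) | pheromone: 0 0 0 0 0 0 / 1 0 0 0 0 0 / 0 0 0 0 0 0 / 0 0 6 0 0 0 / 0 0 0 0 0 0 / 0 0 0 0 0 0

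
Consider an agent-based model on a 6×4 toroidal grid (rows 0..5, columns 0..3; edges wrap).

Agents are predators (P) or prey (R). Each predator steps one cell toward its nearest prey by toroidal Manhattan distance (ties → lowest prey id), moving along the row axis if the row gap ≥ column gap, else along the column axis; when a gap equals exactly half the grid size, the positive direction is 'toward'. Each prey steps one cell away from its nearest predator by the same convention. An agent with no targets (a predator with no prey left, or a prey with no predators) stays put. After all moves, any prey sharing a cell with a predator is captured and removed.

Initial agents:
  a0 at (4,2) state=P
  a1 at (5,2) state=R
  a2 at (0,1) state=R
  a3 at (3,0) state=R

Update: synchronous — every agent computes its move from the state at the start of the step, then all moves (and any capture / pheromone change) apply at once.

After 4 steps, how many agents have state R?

t=1: a0@(5,2):P a1@(0,2):R a2@(1,1):R a3@(3,3):R
t=2: a0@(0,2):P a1@(1,2):R a2@(2,1):R a3@(2,3):R
t=3: a0@(1,2):P a1@(2,2):R a2@(3,1):R a3@(3,3):R
t=4: a0@(2,2):P a1@(3,2):R a2@(4,1):R a3@(4,3):R

3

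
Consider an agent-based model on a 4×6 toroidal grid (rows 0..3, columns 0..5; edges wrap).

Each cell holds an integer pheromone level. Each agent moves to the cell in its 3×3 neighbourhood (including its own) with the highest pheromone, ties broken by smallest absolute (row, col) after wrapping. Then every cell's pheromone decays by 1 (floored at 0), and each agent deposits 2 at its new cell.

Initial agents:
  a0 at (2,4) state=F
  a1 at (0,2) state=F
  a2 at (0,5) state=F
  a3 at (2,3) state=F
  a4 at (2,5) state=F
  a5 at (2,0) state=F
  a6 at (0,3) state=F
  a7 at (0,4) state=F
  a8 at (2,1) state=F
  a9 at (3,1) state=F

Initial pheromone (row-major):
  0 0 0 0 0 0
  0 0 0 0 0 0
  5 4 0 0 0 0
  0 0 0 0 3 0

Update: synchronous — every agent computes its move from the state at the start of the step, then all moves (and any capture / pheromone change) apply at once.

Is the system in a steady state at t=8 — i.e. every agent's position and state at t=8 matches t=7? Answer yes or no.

t=1: a0@(3,4) a1@(0,1) a2@(3,4) a3@(3,4) a4@(2,0) a5@(2,0) a6@(3,4) a7@(3,4) a8@(2,0) a9@(2,0) | pheromone: 0 2 0 0 0 0 / 0 0 0 0 0 0 / 12 3 0 0 0 0 / 0 0 0 0 12 0
t=2: a0@(3,4) a1@(0,1) a2@(3,4) a3@(3,4) a4@(2,0) a5@(2,0) a6@(3,4) a7@(3,4) a8@(2,0) a9@(2,0) | pheromone: 0 3 0 0 0 0 / 0 0 0 0 0 0 / 19 2 0 0 0 0 / 0 0 0 0 21 0
t=3: a0@(3,4) a1@(0,1) a2@(3,4) a3@(3,4) a4@(2,0) a5@(2,0) a6@(3,4) a7@(3,4) a8@(2,0) a9@(2,0) | pheromone: 0 4 0 0 0 0 / 0 0 0 0 0 0 / 26 1 0 0 0 0 / 0 0 0 0 30 0
t=4: a0@(3,4) a1@(0,1) a2@(3,4) a3@(3,4) a4@(2,0) a5@(2,0) a6@(3,4) a7@(3,4) a8@(2,0) a9@(2,0) | pheromone: 0 5 0 0 0 0 / 0 0 0 0 0 0 / 33 0 0 0 0 0 / 0 0 0 0 39 0
t=5: a0@(3,4) a1@(0,1) a2@(3,4) a3@(3,4) a4@(2,0) a5@(2,0) a6@(3,4) a7@(3,4) a8@(2,0) a9@(2,0) | pheromone: 0 6 0 0 0 0 / 0 0 0 0 0 0 / 40 0 0 0 0 0 / 0 0 0 0 48 0
t=6: a0@(3,4) a1@(0,1) a2@(3,4) a3@(3,4) a4@(2,0) a5@(2,0) a6@(3,4) a7@(3,4) a8@(2,0) a9@(2,0) | pheromone: 0 7 0 0 0 0 / 0 0 0 0 0 0 / 47 0 0 0 0 0 / 0 0 0 0 57 0
t=7: a0@(3,4) a1@(0,1) a2@(3,4) a3@(3,4) a4@(2,0) a5@(2,0) a6@(3,4) a7@(3,4) a8@(2,0) a9@(2,0) | pheromone: 0 8 0 0 0 0 / 0 0 0 0 0 0 / 54 0 0 0 0 0 / 0 0 0 0 66 0
t=8: a0@(3,4) a1@(0,1) a2@(3,4) a3@(3,4) a4@(2,0) a5@(2,0) a6@(3,4) a7@(3,4) a8@(2,0) a9@(2,0) | pheromone: 0 9 0 0 0 0 / 0 0 0 0 0 0 / 61 0 0 0 0 0 / 0 0 0 0 75 0

yes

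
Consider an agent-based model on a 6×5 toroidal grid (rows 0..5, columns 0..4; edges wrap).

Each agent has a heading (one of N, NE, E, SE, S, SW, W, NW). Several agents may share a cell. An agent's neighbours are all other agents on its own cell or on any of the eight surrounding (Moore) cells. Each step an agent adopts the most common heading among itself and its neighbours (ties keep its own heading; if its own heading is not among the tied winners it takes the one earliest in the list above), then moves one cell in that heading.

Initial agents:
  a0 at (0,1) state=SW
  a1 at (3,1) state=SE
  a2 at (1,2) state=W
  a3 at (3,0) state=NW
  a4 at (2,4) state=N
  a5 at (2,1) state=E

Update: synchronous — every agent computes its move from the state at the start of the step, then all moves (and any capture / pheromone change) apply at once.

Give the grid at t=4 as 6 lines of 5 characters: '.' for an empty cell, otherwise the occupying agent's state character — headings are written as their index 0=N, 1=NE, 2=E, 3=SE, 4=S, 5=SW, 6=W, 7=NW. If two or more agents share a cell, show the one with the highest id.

.....
3..6.
2....
.....
..5.0
.7...

t=1: a0@(1,0):SW a1@(4,2):SE a2@(1,1):W a3@(2,4):NW a4@(1,4):N a5@(2,2):E
t=2: a0@(2,4):SW a1@(5,3):SE a2@(1,0):W a3@(1,3):NW a4@(0,4):N a5@(2,3):E
t=3: a0@(3,3):SW a1@(0,4):SE a2@(1,4):W a3@(0,2):NW a4@(5,4):N a5@(2,4):E
t=4: a0@(4,2):SW a1@(1,0):SE a2@(1,3):W a3@(5,1):NW a4@(4,4):N a5@(2,0):E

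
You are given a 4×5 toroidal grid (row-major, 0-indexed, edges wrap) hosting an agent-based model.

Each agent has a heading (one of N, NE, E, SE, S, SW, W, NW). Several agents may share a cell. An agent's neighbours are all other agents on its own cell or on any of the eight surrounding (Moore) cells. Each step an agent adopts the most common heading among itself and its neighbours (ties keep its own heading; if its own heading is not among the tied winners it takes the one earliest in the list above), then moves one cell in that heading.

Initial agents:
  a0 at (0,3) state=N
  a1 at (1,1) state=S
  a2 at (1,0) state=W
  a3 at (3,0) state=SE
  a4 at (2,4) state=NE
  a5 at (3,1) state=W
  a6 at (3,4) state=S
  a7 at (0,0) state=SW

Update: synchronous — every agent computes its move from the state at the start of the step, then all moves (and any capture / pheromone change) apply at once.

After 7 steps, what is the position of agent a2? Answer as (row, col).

(3, 4)

t=1: a0@(3,3):N a1@(2,1):S a2@(1,4):W a3@(0,1):SE a4@(1,0):NE a5@(3,0):W a6@(0,4):S a7@(1,0):S
t=2: a0@(2,3):N a1@(3,1):S a2@(2,4):S a3@(1,2):SE a4@(2,0):S a5@(0,0):S a6@(1,4):S a7@(2,0):S
t=3: a0@(3,3):S a1@(0,1):S a2@(3,4):S a3@(2,3):SE a4@(3,0):S a5@(1,0):S a6@(2,4):S a7@(3,0):S
t=4: a0@(0,3):S a1@(1,1):S a2@(0,4):S a3@(3,3):S a4@(0,0):S a5@(2,0):S a6@(3,4):S a7@(0,0):S
t=5: a0@(1,3):S a1@(2,1):S a2@(1,4):S a3@(0,3):S a4@(1,0):S a5@(3,0):S a6@(0,4):S a7@(1,0):S
t=6: a0@(2,3):S a1@(3,1):S a2@(2,4):S a3@(1,3):S a4@(2,0):S a5@(0,0):S a6@(1,4):S a7@(2,0):S
t=7: a0@(3,3):S a1@(0,1):S a2@(3,4):S a3@(2,3):S a4@(3,0):S a5@(1,0):S a6@(2,4):S a7@(3,0):S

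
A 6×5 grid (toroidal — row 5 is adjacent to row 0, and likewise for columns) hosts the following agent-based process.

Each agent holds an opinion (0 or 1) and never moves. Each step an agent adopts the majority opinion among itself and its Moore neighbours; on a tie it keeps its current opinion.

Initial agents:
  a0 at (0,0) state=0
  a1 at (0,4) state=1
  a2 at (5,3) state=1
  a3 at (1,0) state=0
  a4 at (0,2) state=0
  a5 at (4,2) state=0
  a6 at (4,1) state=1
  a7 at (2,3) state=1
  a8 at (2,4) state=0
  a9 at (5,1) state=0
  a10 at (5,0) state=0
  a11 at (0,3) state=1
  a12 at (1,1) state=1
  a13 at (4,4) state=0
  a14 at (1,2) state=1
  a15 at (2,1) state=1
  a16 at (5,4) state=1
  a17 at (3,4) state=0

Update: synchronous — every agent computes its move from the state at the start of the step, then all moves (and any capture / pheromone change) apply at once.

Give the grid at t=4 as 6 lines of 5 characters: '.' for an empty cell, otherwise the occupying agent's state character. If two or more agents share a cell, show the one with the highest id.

0.111
011..
.1.10
....0
.00.0
00.11

t=1: a0@(0,0):0 a1@(0,4):1 a2@(5,3):1 a3@(1,0):0 a4@(0,2):1 a5@(4,2):0 a6@(4,1):0 a7@(2,3):1 a8@(2,4):0 a9@(5,1):0 a10@(5,0):0 a11@(0,3):1 a12@(1,1):1 a13@(4,4):0 a14@(1,2):1 a15@(2,1):1 a16@(5,4):1 a17@(3,4):0
t=2: (unchanged — steady state)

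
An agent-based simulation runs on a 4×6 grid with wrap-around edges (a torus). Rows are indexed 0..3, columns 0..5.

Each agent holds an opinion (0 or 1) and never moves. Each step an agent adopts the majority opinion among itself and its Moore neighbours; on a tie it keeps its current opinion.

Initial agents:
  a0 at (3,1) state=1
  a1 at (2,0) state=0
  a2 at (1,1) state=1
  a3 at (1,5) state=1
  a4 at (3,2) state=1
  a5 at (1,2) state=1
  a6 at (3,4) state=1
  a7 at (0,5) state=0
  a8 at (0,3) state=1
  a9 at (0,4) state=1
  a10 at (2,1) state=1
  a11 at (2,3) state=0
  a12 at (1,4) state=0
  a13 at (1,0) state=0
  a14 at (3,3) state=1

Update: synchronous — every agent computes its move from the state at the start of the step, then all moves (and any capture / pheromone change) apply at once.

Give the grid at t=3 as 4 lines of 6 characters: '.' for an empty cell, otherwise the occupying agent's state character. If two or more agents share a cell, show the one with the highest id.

...110
011.00
11.1..
.1111.

t=1: a0@(3,1):1 a1@(2,0):1 a2@(1,1):1 a3@(1,5):0 a4@(3,2):1 a5@(1,2):1 a6@(3,4):1 a7@(0,5):0 a8@(0,3):1 a9@(0,4):1 a10@(2,1):1 a11@(2,3):1 a12@(1,4):0 a13@(1,0):0 a14@(3,3):1
t=2: (unchanged — steady state)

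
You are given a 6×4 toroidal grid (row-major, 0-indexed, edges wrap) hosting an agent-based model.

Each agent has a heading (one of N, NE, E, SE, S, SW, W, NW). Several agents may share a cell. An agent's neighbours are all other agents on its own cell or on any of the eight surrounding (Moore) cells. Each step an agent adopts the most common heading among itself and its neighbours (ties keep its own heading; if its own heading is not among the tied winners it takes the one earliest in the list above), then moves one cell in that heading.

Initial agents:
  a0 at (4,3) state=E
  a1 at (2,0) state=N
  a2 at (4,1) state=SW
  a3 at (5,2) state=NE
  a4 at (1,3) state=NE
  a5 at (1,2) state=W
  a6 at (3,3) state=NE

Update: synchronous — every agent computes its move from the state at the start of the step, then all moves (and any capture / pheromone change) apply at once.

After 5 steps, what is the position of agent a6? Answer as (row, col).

(4, 0)

t=1: a0@(3,0):NE a1@(1,1):NE a2@(5,0):SW a3@(4,3):NE a4@(0,0):NE a5@(1,1):W a6@(2,0):NE
t=2: a0@(2,1):NE a1@(0,2):NE a2@(4,1):NE a3@(3,0):NE a4@(5,1):NE a5@(0,2):NE a6@(1,1):NE
t=3: a0@(1,2):NE a1@(5,3):NE a2@(3,2):NE a3@(2,1):NE a4@(4,2):NE a5@(5,3):NE a6@(0,2):NE
t=4: a0@(0,3):NE a1@(4,0):NE a2@(2,3):NE a3@(1,2):NE a4@(3,3):NE a5@(4,0):NE a6@(5,3):NE
t=5: a0@(5,0):NE a1@(3,1):NE a2@(1,0):NE a3@(0,3):NE a4@(2,0):NE a5@(3,1):NE a6@(4,0):NE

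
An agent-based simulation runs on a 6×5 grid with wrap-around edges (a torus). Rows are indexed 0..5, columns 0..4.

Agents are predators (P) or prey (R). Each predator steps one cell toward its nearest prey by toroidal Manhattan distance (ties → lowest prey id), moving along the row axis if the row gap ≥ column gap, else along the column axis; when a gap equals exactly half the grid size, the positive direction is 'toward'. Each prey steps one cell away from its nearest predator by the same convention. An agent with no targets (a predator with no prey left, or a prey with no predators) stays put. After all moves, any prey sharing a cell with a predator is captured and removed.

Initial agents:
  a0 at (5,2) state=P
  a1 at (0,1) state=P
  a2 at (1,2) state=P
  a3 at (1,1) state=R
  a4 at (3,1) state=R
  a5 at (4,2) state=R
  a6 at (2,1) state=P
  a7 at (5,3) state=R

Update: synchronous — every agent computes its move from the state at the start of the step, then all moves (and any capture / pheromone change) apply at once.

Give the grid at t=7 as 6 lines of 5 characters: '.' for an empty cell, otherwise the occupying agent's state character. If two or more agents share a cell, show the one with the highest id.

t=1: a0@(4,2):P a1@(1,1):P a2@(1,1):P a3@(2,1):R a4@(4,1):R a5@(3,2):R a6@(1,1):P a7@(5,4):R
t=2: a0@(4,1):P a1@(2,1):P a2@(2,1):P a3@(3,1):R a4@(4,0):R a5@(2,2):R a6@(2,1):P a7@(5,0):R
t=3: a0@(3,1):P a1@(3,1):P a2@(3,1):P a3@(2,1):R a4@(4,4):R a5@(2,3):R a6@(3,1):P a7@(0,0):R
t=4: a0@(2,1):P a1@(2,1):P a2@(2,1):P a3@(1,1):R a4@(4,3):R a5@(2,4):R a6@(2,1):P a7@(5,0):R
t=5: a0@(1,1):P a1@(1,1):P a2@(1,1):P a3@(0,1):R a4@(5,3):R a5@(2,3):R a6@(1,1):P a7@(4,0):R
t=6: a0@(0,1):P a1@(0,1):P a2@(0,1):P a3@(5,1):R a4@(4,3):R a5@(2,4):R a6@(0,1):P a7@(3,0):R
t=7: a0@(5,1):P a1@(5,1):P a2@(5,1):P a3@(4,1):R a4@(3,3):R a5@(3,4):R a6@(5,1):P a7@(2,0):R

.....
.....
R....
...RR
.R...
.P...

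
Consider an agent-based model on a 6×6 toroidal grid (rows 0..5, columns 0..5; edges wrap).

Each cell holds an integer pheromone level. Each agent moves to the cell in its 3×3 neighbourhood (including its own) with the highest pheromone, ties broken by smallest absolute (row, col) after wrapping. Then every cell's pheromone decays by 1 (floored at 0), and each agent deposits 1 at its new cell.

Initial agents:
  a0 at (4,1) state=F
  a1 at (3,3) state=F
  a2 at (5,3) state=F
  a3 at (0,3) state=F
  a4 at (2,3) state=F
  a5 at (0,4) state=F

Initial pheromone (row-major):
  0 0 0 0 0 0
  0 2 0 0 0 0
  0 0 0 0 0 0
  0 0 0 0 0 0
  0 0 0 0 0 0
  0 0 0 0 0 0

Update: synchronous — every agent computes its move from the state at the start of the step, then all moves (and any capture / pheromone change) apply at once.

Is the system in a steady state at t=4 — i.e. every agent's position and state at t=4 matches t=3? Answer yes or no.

yes

t=1: a0@(3,0) a1@(2,2) a2@(0,2) a3@(0,2) a4@(1,2) a5@(0,3) | pheromone: 0 0 2 1 0 0 / 0 1 1 0 0 0 / 0 0 1 0 0 0 / 1 0 0 0 0 0 / 0 0 0 0 0 0 / 0 0 0 0 0 0
t=2: a0@(3,0) a1@(1,1) a2@(0,2) a3@(0,2) a4@(0,2) a5@(0,2) | pheromone: 0 0 5 0 0 0 / 0 1 0 0 0 0 / 0 0 0 0 0 0 / 1 0 0 0 0 0 / 0 0 0 0 0 0 / 0 0 0 0 0 0
t=3: a0@(3,0) a1@(0,2) a2@(0,2) a3@(0,2) a4@(0,2) a5@(0,2) | pheromone: 0 0 9 0 0 0 / 0 0 0 0 0 0 / 0 0 0 0 0 0 / 1 0 0 0 0 0 / 0 0 0 0 0 0 / 0 0 0 0 0 0
t=4: a0@(3,0) a1@(0,2) a2@(0,2) a3@(0,2) a4@(0,2) a5@(0,2) | pheromone: 0 0 13 0 0 0 / 0 0 0 0 0 0 / 0 0 0 0 0 0 / 1 0 0 0 0 0 / 0 0 0 0 0 0 / 0 0 0 0 0 0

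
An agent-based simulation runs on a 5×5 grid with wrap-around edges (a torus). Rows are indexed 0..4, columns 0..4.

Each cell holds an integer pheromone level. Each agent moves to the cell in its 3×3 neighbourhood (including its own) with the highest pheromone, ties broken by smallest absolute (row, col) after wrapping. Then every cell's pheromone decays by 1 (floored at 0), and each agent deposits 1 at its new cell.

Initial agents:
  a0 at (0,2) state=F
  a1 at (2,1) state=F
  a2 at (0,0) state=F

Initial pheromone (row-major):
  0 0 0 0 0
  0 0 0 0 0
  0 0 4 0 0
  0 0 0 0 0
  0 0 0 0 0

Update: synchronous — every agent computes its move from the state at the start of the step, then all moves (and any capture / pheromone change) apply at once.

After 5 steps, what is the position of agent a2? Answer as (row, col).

(0, 0)

t=1: a0@(0,1) a1@(2,2) a2@(0,0) | pheromone: 1 1 0 0 0 / 0 0 0 0 0 / 0 0 4 0 0 / 0 0 0 0 0 / 0 0 0 0 0
t=2: a0@(0,0) a1@(2,2) a2@(0,0) | pheromone: 2 0 0 0 0 / 0 0 0 0 0 / 0 0 4 0 0 / 0 0 0 0 0 / 0 0 0 0 0
t=3: a0@(0,0) a1@(2,2) a2@(0,0) | pheromone: 3 0 0 0 0 / 0 0 0 0 0 / 0 0 4 0 0 / 0 0 0 0 0 / 0 0 0 0 0
t=4: a0@(0,0) a1@(2,2) a2@(0,0) | pheromone: 4 0 0 0 0 / 0 0 0 0 0 / 0 0 4 0 0 / 0 0 0 0 0 / 0 0 0 0 0
t=5: a0@(0,0) a1@(2,2) a2@(0,0) | pheromone: 5 0 0 0 0 / 0 0 0 0 0 / 0 0 4 0 0 / 0 0 0 0 0 / 0 0 0 0 0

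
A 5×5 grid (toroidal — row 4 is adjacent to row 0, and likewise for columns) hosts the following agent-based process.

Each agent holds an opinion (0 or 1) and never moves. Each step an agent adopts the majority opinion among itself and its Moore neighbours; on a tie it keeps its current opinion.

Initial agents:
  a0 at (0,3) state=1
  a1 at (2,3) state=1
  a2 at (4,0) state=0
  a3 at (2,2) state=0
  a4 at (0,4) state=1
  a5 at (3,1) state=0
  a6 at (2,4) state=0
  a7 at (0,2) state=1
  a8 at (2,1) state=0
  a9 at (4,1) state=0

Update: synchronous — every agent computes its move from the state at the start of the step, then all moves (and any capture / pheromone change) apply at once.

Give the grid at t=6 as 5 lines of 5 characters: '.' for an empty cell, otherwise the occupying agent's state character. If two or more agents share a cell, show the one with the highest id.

..111
.....
.0000
.0...
00...

t=1: a0@(0,3):1 a1@(2,3):0 a2@(4,0):0 a3@(2,2):0 a4@(0,4):1 a5@(3,1):0 a6@(2,4):0 a7@(0,2):1 a8@(2,1):0 a9@(4,1):0
t=2: (unchanged — steady state)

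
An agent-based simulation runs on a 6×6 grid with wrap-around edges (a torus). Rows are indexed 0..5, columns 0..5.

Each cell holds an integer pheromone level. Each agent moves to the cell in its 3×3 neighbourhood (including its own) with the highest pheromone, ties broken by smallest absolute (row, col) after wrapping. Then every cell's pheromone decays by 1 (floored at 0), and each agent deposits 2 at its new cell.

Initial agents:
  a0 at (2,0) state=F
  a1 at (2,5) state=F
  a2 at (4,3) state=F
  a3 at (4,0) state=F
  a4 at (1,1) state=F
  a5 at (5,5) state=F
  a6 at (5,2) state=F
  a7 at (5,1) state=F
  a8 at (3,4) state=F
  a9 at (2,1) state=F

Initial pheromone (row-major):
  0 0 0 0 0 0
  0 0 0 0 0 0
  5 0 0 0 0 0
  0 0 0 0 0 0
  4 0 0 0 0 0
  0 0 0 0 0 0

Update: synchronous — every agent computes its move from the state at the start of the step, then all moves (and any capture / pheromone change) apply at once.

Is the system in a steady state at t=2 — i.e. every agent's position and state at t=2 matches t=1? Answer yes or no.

no

t=1: a0@(2,0) a1@(2,0) a2@(3,2) a3@(4,0) a4@(2,0) a5@(4,0) a6@(0,1) a7@(4,0) a8@(2,3) a9@(2,0) | pheromone: 0 2 0 0 0 0 / 0 0 0 0 0 0 / 12 0 0 2 0 0 / 0 0 2 0 0 0 / 9 0 0 0 0 0 / 0 0 0 0 0 0
t=2: a0@(2,0) a1@(2,0) a2@(2,3) a3@(4,0) a4@(2,0) a5@(4,0) a6@(0,1) a7@(4,0) a8@(2,3) a9@(2,0) | pheromone: 0 3 0 0 0 0 / 0 0 0 0 0 0 / 19 0 0 5 0 0 / 0 0 1 0 0 0 / 14 0 0 0 0 0 / 0 0 0 0 0 0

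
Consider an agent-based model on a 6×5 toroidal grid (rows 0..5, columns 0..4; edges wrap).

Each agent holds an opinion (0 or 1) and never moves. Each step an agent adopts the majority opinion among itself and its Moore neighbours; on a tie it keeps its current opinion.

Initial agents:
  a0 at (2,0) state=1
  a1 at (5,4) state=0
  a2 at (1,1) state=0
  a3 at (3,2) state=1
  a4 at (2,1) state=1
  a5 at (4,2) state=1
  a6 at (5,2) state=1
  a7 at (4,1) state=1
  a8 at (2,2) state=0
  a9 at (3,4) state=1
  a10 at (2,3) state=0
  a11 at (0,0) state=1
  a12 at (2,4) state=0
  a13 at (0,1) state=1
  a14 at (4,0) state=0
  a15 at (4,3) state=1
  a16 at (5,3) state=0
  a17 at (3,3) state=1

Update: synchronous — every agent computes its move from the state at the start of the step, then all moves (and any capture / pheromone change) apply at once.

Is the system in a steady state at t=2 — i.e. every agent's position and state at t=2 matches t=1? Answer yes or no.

no

t=1: a0@(2,0):1 a1@(5,4):0 a2@(1,1):1 a3@(3,2):1 a4@(2,1):1 a5@(4,2):1 a6@(5,2):1 a7@(4,1):1 a8@(2,2):0 a9@(3,4):1 a10@(2,3):0 a11@(0,0):1 a12@(2,4):1 a13@(0,1):1 a14@(4,0):0 a15@(4,3):1 a16@(5,3):1 a17@(3,3):1
t=2: a0@(2,0):1 a1@(5,4):1 a2@(1,1):1 a3@(3,2):1 a4@(2,1):1 a5@(4,2):1 a6@(5,2):1 a7@(4,1):1 a8@(2,2):1 a9@(3,4):1 a10@(2,3):1 a11@(0,0):1 a12@(2,4):1 a13@(0,1):1 a14@(4,0):0 a15@(4,3):1 a16@(5,3):1 a17@(3,3):1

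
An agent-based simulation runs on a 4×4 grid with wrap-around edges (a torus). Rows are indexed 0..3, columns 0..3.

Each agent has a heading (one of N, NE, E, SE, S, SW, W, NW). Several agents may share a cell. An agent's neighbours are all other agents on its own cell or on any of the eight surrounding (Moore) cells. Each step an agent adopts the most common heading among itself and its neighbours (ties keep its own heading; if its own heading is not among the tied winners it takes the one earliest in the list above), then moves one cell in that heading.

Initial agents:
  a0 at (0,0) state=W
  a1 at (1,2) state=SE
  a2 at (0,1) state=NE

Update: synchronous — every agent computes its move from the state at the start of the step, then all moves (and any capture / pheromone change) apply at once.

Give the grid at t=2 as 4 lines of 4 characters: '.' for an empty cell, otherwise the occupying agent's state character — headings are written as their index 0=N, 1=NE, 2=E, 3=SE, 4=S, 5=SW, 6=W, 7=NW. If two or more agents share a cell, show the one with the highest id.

..6.
....
...1
3...

t=1: a0@(0,3):W a1@(2,3):SE a2@(3,2):NE
t=2: a0@(0,2):W a1@(3,0):SE a2@(2,3):NE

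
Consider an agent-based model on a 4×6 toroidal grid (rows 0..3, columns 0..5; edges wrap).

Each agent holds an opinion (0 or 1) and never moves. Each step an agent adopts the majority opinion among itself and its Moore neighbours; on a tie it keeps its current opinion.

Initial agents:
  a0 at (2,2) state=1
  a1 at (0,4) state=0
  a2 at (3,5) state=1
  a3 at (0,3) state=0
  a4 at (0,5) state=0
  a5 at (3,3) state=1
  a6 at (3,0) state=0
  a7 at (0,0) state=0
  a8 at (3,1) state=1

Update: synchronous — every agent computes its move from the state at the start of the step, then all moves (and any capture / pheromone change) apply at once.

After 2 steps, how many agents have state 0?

6

t=1: a0@(2,2):1 a1@(0,4):0 a2@(3,5):0 a3@(0,3):0 a4@(0,5):0 a5@(3,3):1 a6@(3,0):0 a7@(0,0):0 a8@(3,1):1
t=2: (unchanged — steady state)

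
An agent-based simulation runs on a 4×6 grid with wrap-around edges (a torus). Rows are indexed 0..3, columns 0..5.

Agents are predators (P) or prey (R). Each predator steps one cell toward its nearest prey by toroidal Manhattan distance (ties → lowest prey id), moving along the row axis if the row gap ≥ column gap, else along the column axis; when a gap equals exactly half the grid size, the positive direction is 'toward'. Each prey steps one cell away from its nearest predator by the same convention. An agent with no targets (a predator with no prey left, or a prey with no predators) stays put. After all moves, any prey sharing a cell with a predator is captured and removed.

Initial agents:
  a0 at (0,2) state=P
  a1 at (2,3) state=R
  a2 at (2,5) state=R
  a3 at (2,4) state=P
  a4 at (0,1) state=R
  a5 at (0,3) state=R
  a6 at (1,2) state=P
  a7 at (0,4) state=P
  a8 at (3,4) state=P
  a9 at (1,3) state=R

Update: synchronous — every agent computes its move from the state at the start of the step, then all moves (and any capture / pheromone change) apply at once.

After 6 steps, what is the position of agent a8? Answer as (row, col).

t=1: a0@(0,1):P a1@(2,2):R a2@(2,0):R a3@(2,3):P a4@(0,0):R a5@(0,4):R a6@(1,3):P a7@(0,3):P a8@(2,4):P a9@(1,4):R
t=2: a0@(0,0):P a1@(2,1):R a2@(2,1):R a3@(2,2):P a4@(0,5):R a5@(0,5):R a6@(1,4):P a7@(0,4):P a8@(1,4):P a9@(1,5):R
t=3: a0@(0,5):P a1@(2,0):R a2@(2,0):R a3@(2,1):P a4@(0,4):R a5@(0,4):R a6@(1,5):P a7@(0,5):P a8@(1,5):P a9@(1,0):R
t=4: a0@(0,4):P a1@(2,5):R a2@(2,5):R a3@(2,0):P a4@(0,3):R a5@(0,3):R a6@(1,0):P a7@(0,4):P a8@(1,0):P a9@(1,1):R
t=5: a0@(0,3):P a1@(2,4):R a2@(2,4):R a3@(2,5):P a4@(0,2):R a5@(0,2):R a6@(1,1):P a7@(0,3):P a8@(1,1):P a9@(1,2):R
t=6: a0@(0,2):P a1@(2,3):R a2@(2,3):R a3@(2,4):P a4@(0,1):R a5@(0,1):R a6@(1,2):P a7@(0,2):P a8@(1,2):P a9@(1,3):R

(1, 2)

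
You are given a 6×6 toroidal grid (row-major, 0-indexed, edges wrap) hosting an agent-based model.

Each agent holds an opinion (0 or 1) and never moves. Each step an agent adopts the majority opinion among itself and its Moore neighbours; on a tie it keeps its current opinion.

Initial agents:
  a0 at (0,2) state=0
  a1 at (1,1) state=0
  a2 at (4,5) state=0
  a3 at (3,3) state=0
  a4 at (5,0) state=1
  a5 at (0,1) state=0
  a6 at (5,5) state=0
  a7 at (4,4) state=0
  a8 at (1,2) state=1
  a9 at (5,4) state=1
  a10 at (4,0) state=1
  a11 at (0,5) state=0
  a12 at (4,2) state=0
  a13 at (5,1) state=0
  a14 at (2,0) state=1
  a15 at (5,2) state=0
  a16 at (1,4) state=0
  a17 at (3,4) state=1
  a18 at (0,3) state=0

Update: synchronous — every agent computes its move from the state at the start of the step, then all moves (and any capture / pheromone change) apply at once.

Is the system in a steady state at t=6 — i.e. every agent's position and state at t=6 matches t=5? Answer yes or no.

yes

t=1: a0@(0,2):0 a1@(1,1):0 a2@(4,5):1 a3@(3,3):0 a4@(5,0):0 a5@(0,1):0 a6@(5,5):0 a7@(4,4):0 a8@(1,2):0 a9@(5,4):0 a10@(4,0):0 a11@(0,5):0 a12@(4,2):0 a13@(5,1):0 a14@(2,0):1 a15@(5,2):0 a16@(1,4):0 a17@(3,4):0 a18@(0,3):0
t=2: a0@(0,2):0 a1@(1,1):0 a2@(4,5):0 a3@(3,3):0 a4@(5,0):0 a5@(0,1):0 a6@(5,5):0 a7@(4,4):0 a8@(1,2):0 a9@(5,4):0 a10@(4,0):0 a11@(0,5):0 a12@(4,2):0 a13@(5,1):0 a14@(2,0):1 a15@(5,2):0 a16@(1,4):0 a17@(3,4):0 a18@(0,3):0
t=3: (unchanged — steady state)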